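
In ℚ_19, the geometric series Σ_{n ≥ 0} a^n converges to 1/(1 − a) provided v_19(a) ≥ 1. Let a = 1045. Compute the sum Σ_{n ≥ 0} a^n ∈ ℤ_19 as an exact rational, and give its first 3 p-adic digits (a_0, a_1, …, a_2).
Σ a^n = 1/(1 − a) = -1/1044;  first 3 digits = (1, 17, 6)

v_19(a) = 1 ≥ 1, so the series converges in ℤ_19 to 1/(1 − a) = 1/(1 − 1045) = -1/1044. Expand this rational in ℤ_19: compute digits iteratively via d_i = x_i mod 19, x_{i+1} = (x_i − d_i)/19. The first 3 digits are (1, 17, 6).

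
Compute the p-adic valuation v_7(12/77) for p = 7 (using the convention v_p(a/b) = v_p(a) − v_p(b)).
v_7(12/77) = -1

Factor powers of 7 from the numerator and denominator of the reduced fraction: 12 = 7^0 · 12 and 77 = 7^1 · 11. Apply v_p(a/b) = v_p(a) − v_p(b): v_7(12/77) = 0 − 1 = -1.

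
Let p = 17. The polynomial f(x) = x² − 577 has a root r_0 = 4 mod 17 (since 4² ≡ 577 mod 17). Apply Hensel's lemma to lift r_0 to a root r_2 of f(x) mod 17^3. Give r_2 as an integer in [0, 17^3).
r_2 = 1772 (mod 4913)

Hensel's recurrence: r_{i+1} = r_i − f(r_i)·(f′(r_i))^{-1} mod 17^{i+2}, with f′(x) = 2x. Iterate:
  r_0 = 4 (mod 17)
  r_1 = 38 (mod 289)
  r_2 = 1772 (mod 4913)
Final: r_2 = 1772, and one checks f(r_2) ≡ 0 mod 17^3.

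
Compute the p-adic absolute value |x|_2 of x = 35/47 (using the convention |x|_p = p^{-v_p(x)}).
|35/47|_2 = 1

Step 1 — compute v_2(x) by factoring powers of 2 out of the numerator and denominator: v_2(35/47) = 0. Step 2 — apply |x|_p = p^{-v_p(x)} = 2^{0} = 1.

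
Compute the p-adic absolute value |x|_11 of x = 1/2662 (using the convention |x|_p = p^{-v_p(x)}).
|1/2662|_11 = 1331

Step 1 — compute v_11(x) by factoring powers of 11 out of the numerator and denominator: v_11(1/2662) = -3. Step 2 — apply |x|_p = p^{-v_p(x)} = 11^{3} = 1331.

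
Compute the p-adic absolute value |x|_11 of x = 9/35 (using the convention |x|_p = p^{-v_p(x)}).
|9/35|_11 = 1

Step 1 — compute v_11(x) by factoring powers of 11 out of the numerator and denominator: v_11(9/35) = 0. Step 2 — apply |x|_p = p^{-v_p(x)} = 11^{0} = 1.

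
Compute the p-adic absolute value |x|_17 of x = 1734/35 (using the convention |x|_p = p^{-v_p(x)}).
|1734/35|_17 = 1/289

Step 1 — compute v_17(x) by factoring powers of 17 out of the numerator and denominator: v_17(1734/35) = 2. Step 2 — apply |x|_p = p^{-v_p(x)} = 17^{-2} = 1/289.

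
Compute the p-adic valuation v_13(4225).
v_13(4225) = 2

v_13(n) is the largest exponent k such that 13^k divides n. Factor out: 4225 = 13^2 · 25. (Sign doesn't affect v_p.) So v_13(4225) = 2.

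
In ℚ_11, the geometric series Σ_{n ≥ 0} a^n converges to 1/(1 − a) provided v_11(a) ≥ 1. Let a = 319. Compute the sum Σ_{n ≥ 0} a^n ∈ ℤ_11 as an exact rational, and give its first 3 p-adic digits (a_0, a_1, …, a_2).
Σ a^n = 1/(1 − a) = -1/318;  first 3 digits = (1, 7, 7)

v_11(a) = 1 ≥ 1, so the series converges in ℤ_11 to 1/(1 − a) = 1/(1 − 319) = -1/318. Expand this rational in ℤ_11: compute digits iteratively via d_i = x_i mod 11, x_{i+1} = (x_i − d_i)/11. The first 3 digits are (1, 7, 7).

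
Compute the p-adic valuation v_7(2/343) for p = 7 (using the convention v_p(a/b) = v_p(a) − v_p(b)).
v_7(2/343) = -3

Factor powers of 7 from the numerator and denominator of the reduced fraction: 2 = 7^0 · 2 and 343 = 7^3 · 1. Apply v_p(a/b) = v_p(a) − v_p(b): v_7(2/343) = 0 − 3 = -3.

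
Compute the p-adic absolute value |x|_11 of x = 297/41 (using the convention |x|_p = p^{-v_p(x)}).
|297/41|_11 = 1/11

Step 1 — compute v_11(x) by factoring powers of 11 out of the numerator and denominator: v_11(297/41) = 1. Step 2 — apply |x|_p = p^{-v_p(x)} = 11^{-1} = 1/11.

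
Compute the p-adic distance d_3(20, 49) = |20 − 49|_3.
d_3(20, 49) = 1

Step 1 — x − y = 20 − 49 = -29. Step 2 — v_3(-29) = 0 (factor: -29 = −(3^0 · 29); the sign does not affect v_p). Step 3 — |x − y|_3 = 3^{0} = 1.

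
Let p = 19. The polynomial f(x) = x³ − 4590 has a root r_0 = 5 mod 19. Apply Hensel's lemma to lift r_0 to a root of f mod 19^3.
r_2 = 3843 (mod 6859)

Hensel: r_{i+1} = r_i − f(r_i)/f′(r_i) mod 19^{i+2}, where f′(x) = 3x². Iterate:
  r_0 = 5 (mod 19)
  r_1 = 233 (mod 361)
  r_2 = 3843 (mod 6859)
Final: r = 3843 with f(r) ≡ 0 mod 19^3.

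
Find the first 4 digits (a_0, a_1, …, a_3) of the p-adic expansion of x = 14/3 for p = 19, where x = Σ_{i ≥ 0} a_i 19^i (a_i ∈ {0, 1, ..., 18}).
(a_0, …, a_3) = (11, 6, 6, 6)

v_19(14/3) = 0 (numerator and denominator both coprime to 19), so x ∈ ℤ_19^×. Compute digits iteratively via a_i = x_i mod 19, x_{i+1} = (x_i − a_i)/19, with x_0 = x:
  x_0 = 14/3;  a_0 = 11;  x_1 = (x_0 − 11)/19 = -1/3
  x_1 = -1/3;  a_1 = 6;  x_2 = (x_1 − 6)/19 = -1/3
  x_2 = -1/3;  a_2 = 6;  x_3 = (x_2 − 6)/19 = -1/3
  x_3 = -1/3;  a_3 = 6;  x_4 = (x_3 − 6)/19 = -1/3
Digits: (11, 6, 6, 6).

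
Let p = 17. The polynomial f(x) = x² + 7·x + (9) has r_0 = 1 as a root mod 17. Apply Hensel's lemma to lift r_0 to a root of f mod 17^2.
r_1 = 256 (mod 289)

Hensel: r_{i+1} = r_i − f(r_i)·(f′(r_i))^{-1} mod 17^{i+2}, f′(x) = 2x + 7. Iterate:
  r_0 = 1 (mod 17)
  r_1 = 256 (mod 289)
Final: r = 256 satisfies f(r) ≡ 0 mod 17^2.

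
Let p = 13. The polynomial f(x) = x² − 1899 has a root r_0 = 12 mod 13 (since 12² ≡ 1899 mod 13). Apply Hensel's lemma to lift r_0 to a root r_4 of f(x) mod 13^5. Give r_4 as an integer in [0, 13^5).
r_4 = 72565 (mod 371293)

Hensel's recurrence: r_{i+1} = r_i − f(r_i)·(f′(r_i))^{-1} mod 13^{i+2}, with f′(x) = 2x. Iterate:
  r_0 = 12 (mod 13)
  r_1 = 64 (mod 169)
  r_2 = 64 (mod 2197)
  r_3 = 15443 (mod 28561)
  r_4 = 72565 (mod 371293)
Final: r_4 = 72565, and one checks f(r_4) ≡ 0 mod 13^5.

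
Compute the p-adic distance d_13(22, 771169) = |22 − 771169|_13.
d_13(22, 771169) = 1/28561

Step 1 — x − y = 22 − 771169 = -771147. Step 2 — v_13(-771147) = 4 (factor: -771147 = −(13^4 · 27); the sign does not affect v_p). Step 3 — |x − y|_13 = 13^{-4} = 1/28561.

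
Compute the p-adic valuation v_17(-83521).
v_17(-83521) = 4

v_17(n) is the largest exponent k such that 17^k divides n. Factor out: -83521 = -17^4 · 1. (Sign doesn't affect v_p.) So v_17(-83521) = 4.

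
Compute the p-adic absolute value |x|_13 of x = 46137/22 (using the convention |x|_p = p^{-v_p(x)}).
|46137/22|_13 = 1/2197

Step 1 — compute v_13(x) by factoring powers of 13 out of the numerator and denominator: v_13(46137/22) = 3. Step 2 — apply |x|_p = p^{-v_p(x)} = 13^{-3} = 1/2197.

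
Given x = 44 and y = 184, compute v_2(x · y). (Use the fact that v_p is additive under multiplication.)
v_2(8096) = 5

v_p(x) = 2 (factor: 44 = 2^2 · 11); v_p(y) = 3 (factor: 184 = 2^3 · 23). Additivity: v_p(xy) = v_p(x) + v_p(y) = 2 + 3 = 5. (Direct check: xy = 8096 = 2^5 · (253).)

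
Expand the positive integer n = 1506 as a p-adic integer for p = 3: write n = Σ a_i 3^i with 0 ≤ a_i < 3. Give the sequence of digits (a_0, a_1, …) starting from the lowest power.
(a_0, a_1, …) = (0, 1, 2, 1, 0, 0, 2)

Repeated division by 3 gives the digits low-to-high: 1506 = 1·3^1 + 2·3^2 + 1·3^3 + 2·3^6. Digit sequence: (0, 1, 2, 1, 0, 0, 2).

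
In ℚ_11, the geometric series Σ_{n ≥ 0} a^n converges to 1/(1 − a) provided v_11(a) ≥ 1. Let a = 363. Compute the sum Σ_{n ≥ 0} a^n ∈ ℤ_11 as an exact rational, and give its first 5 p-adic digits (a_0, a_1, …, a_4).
Σ a^n = 1/(1 − a) = -1/362;  first 5 digits = (1, 0, 3, 0, 9)

v_11(a) = 2 ≥ 1, so the series converges in ℤ_11 to 1/(1 − a) = 1/(1 − 363) = -1/362. Expand this rational in ℤ_11: compute digits iteratively via d_i = x_i mod 11, x_{i+1} = (x_i − d_i)/11. The first 5 digits are (1, 0, 3, 0, 9).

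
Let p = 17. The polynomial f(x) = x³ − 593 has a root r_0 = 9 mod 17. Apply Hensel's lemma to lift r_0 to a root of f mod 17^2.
r_1 = 213 (mod 289)

Hensel: r_{i+1} = r_i − f(r_i)/f′(r_i) mod 17^{i+2}, where f′(x) = 3x². Iterate:
  r_0 = 9 (mod 17)
  r_1 = 213 (mod 289)
Final: r = 213 with f(r) ≡ 0 mod 17^2.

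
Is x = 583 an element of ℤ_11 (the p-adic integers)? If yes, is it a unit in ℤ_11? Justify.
x ∈ ℤ_11 but not a unit; v_11(x) = 1 > 0

ℤ_11 = {x ∈ ℚ_11 : v_11(x) ≥ 0} and ℤ_11^× = {x ∈ ℤ_11 : v_11(x) = 0}. Here v_11(583) = v_11(num) − v_11(den) = 1; compare against these criteria.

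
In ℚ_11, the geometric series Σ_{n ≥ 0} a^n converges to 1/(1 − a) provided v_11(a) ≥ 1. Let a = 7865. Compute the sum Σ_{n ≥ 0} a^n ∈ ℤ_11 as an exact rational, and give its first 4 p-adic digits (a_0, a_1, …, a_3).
Σ a^n = 1/(1 − a) = -1/7864;  first 4 digits = (1, 0, 10, 5)

v_11(a) = 2 ≥ 1, so the series converges in ℤ_11 to 1/(1 − a) = 1/(1 − 7865) = -1/7864. Expand this rational in ℤ_11: compute digits iteratively via d_i = x_i mod 11, x_{i+1} = (x_i − d_i)/11. The first 4 digits are (1, 0, 10, 5).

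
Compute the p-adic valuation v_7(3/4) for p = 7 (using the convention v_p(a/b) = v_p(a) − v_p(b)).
v_7(3/4) = 0

Factor powers of 7 from the numerator and denominator of the reduced fraction: 3 = 7^0 · 3 and 4 = 7^0 · 4. Apply v_p(a/b) = v_p(a) − v_p(b): v_7(3/4) = 0 − 0 = 0.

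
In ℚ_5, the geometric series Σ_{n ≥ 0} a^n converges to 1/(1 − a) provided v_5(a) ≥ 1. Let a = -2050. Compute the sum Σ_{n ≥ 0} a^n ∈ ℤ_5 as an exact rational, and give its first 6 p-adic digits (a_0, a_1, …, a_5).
Σ a^n = 1/(1 − a) = 1/2051;  first 6 digits = (1, 0, 3, 3, 0, 4)

v_5(a) = 2 ≥ 1, so the series converges in ℤ_5 to 1/(1 − a) = 1/(1 − (-2050)) = 1/2051. Expand this rational in ℤ_5: compute digits iteratively via d_i = x_i mod 5, x_{i+1} = (x_i − d_i)/5. The first 6 digits are (1, 0, 3, 3, 0, 4).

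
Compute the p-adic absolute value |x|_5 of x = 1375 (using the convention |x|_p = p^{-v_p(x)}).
|1375|_5 = 1/125

Step 1 — compute v_5(x) by factoring powers of 5 out of the numerator and denominator: v_5(1375) = 3. Step 2 — apply |x|_p = p^{-v_p(x)} = 5^{-3} = 1/125.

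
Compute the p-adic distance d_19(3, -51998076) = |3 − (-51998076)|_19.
d_19(3, -51998076) = 1/2476099

Step 1 — x − y = 3 − (-51998076) = 51998079. Step 2 — v_19(51998079) = 5 (factor: 51998079 = (19^5 · 21); the sign does not affect v_p). Step 3 — |x − y|_19 = 19^{-5} = 1/2476099.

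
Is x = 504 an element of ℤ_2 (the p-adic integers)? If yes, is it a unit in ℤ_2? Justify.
x ∈ ℤ_2 but not a unit; v_2(x) = 3 > 0

ℤ_2 = {x ∈ ℚ_2 : v_2(x) ≥ 0} and ℤ_2^× = {x ∈ ℤ_2 : v_2(x) = 0}. Here v_2(504) = v_2(num) − v_2(den) = 3; compare against these criteria.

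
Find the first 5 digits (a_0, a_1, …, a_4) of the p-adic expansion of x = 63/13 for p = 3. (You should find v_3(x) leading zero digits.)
(a_0, …, a_4) = (0, 0, 1, 1, 1)

v_3(63/13) = 2, so a_0 = ... = a_1 = 0. Factor out: x = 3^2 · u with u = 7/13 a unit in ℤ_3. Expand u iteratively via a_{v+i} = u_i mod 3, u_{i+1} = (u_i − a_{v+i})/3:
  u_0 = 7/13;  a_2 = 1;  u_1 = (u_0 − 1)/3 = -2/13
  u_1 = -2/13;  a_3 = 1;  u_2 = (u_1 − 1)/3 = -5/13
  u_2 = -5/13;  a_4 = 1;  u_3 = (u_2 − 1)/3 = -6/13
Digits: (0, 0, 1, 1, 1).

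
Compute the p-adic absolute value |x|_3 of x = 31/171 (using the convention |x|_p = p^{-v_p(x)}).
|31/171|_3 = 9

Step 1 — compute v_3(x) by factoring powers of 3 out of the numerator and denominator: v_3(31/171) = -2. Step 2 — apply |x|_p = p^{-v_p(x)} = 3^{2} = 9.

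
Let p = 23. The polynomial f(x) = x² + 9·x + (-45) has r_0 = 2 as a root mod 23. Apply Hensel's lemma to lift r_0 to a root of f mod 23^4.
r_3 = 56973 (mod 279841)

Hensel: r_{i+1} = r_i − f(r_i)·(f′(r_i))^{-1} mod 23^{i+2}, f′(x) = 2x + 9. Iterate:
  r_0 = 2 (mod 23)
  r_1 = 370 (mod 529)
  r_2 = 8305 (mod 12167)
  r_3 = 56973 (mod 279841)
Final: r = 56973 satisfies f(r) ≡ 0 mod 23^4.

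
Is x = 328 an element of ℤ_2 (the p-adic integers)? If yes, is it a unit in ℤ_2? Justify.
x ∈ ℤ_2 but not a unit; v_2(x) = 3 > 0

ℤ_2 = {x ∈ ℚ_2 : v_2(x) ≥ 0} and ℤ_2^× = {x ∈ ℤ_2 : v_2(x) = 0}. Here v_2(328) = v_2(num) − v_2(den) = 3; compare against these criteria.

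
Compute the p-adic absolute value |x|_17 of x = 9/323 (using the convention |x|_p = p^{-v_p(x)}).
|9/323|_17 = 17

Step 1 — compute v_17(x) by factoring powers of 17 out of the numerator and denominator: v_17(9/323) = -1. Step 2 — apply |x|_p = p^{-v_p(x)} = 17^{1} = 17.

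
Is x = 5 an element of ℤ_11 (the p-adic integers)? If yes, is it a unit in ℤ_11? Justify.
x ∈ ℤ_11^× (unit); v_11(x) = 0

ℤ_11 = {x ∈ ℚ_11 : v_11(x) ≥ 0} and ℤ_11^× = {x ∈ ℤ_11 : v_11(x) = 0}. Here v_11(5) = v_11(num) − v_11(den) = 0; compare against these criteria.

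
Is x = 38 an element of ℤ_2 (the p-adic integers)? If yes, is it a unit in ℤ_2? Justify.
x ∈ ℤ_2 but not a unit; v_2(x) = 1 > 0

ℤ_2 = {x ∈ ℚ_2 : v_2(x) ≥ 0} and ℤ_2^× = {x ∈ ℤ_2 : v_2(x) = 0}. Here v_2(38) = v_2(num) − v_2(den) = 1; compare against these criteria.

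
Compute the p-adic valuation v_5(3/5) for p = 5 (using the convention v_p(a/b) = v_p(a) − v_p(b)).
v_5(3/5) = -1

Factor powers of 5 from the numerator and denominator of the reduced fraction: 3 = 5^0 · 3 and 5 = 5^1 · 1. Apply v_p(a/b) = v_p(a) − v_p(b): v_5(3/5) = 0 − 1 = -1.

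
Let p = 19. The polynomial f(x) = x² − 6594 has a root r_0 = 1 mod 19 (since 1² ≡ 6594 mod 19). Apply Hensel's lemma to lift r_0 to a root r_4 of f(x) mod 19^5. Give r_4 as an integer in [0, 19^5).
r_4 = 1489715 (mod 2476099)

Hensel's recurrence: r_{i+1} = r_i − f(r_i)·(f′(r_i))^{-1} mod 19^{i+2}, with f′(x) = 2x. Iterate:
  r_0 = 1 (mod 19)
  r_1 = 229 (mod 361)
  r_2 = 1312 (mod 6859)
  r_3 = 56184 (mod 130321)
  r_4 = 1489715 (mod 2476099)
Final: r_4 = 1489715, and one checks f(r_4) ≡ 0 mod 19^5.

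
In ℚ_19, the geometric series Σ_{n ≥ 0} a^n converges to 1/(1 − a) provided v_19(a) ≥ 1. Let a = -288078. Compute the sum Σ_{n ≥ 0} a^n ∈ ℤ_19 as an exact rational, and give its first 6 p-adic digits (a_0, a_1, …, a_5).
Σ a^n = 1/(1 − a) = 1/288079;  first 6 digits = (1, 0, 0, 15, 16, 18)

v_19(a) = 3 ≥ 1, so the series converges in ℤ_19 to 1/(1 − a) = 1/(1 − (-288078)) = 1/288079. Expand this rational in ℤ_19: compute digits iteratively via d_i = x_i mod 19, x_{i+1} = (x_i − d_i)/19. The first 6 digits are (1, 0, 0, 15, 16, 18).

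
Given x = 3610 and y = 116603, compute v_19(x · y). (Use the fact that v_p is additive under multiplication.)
v_19(420936830) = 5

v_p(x) = 2 (factor: 3610 = 19^2 · 10); v_p(y) = 3 (factor: 116603 = 19^3 · 17). Additivity: v_p(xy) = v_p(x) + v_p(y) = 2 + 3 = 5. (Direct check: xy = 420936830 = 19^5 · (170).)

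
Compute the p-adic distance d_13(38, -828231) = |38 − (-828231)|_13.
d_13(38, -828231) = 1/28561

Step 1 — x − y = 38 − (-828231) = 828269. Step 2 — v_13(828269) = 4 (factor: 828269 = (13^4 · 29); the sign does not affect v_p). Step 3 — |x − y|_13 = 13^{-4} = 1/28561.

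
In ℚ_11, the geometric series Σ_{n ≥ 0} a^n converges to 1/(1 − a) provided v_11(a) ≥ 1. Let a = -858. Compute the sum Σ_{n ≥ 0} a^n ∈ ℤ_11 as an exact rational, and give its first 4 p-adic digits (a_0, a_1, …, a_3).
Σ a^n = 1/(1 − a) = 1/859;  first 4 digits = (1, 10, 4, 1)

v_11(a) = 1 ≥ 1, so the series converges in ℤ_11 to 1/(1 − a) = 1/(1 − (-858)) = 1/859. Expand this rational in ℤ_11: compute digits iteratively via d_i = x_i mod 11, x_{i+1} = (x_i − d_i)/11. The first 4 digits are (1, 10, 4, 1).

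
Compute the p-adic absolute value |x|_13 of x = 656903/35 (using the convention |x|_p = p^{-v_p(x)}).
|656903/35|_13 = 1/28561

Step 1 — compute v_13(x) by factoring powers of 13 out of the numerator and denominator: v_13(656903/35) = 4. Step 2 — apply |x|_p = p^{-v_p(x)} = 13^{-4} = 1/28561.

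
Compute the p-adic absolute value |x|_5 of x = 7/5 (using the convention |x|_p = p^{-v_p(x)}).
|7/5|_5 = 5

Step 1 — compute v_5(x) by factoring powers of 5 out of the numerator and denominator: v_5(7/5) = -1. Step 2 — apply |x|_p = p^{-v_p(x)} = 5^{1} = 5.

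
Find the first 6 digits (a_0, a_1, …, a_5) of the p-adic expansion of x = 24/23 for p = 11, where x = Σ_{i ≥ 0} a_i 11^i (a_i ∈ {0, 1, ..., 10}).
(a_0, …, a_5) = (2, 9, 3, 3, 4, 2)

v_11(24/23) = 0 (numerator and denominator both coprime to 11), so x ∈ ℤ_11^×. Compute digits iteratively via a_i = x_i mod 11, x_{i+1} = (x_i − a_i)/11, with x_0 = x:
  x_0 = 24/23;  a_0 = 2;  x_1 = (x_0 − 2)/11 = -2/23
  x_1 = -2/23;  a_1 = 9;  x_2 = (x_1 − 9)/11 = -19/23
  x_2 = -19/23;  a_2 = 3;  x_3 = (x_2 − 3)/11 = -8/23
  x_3 = -8/23;  a_3 = 3;  x_4 = (x_3 − 3)/11 = -7/23
  x_4 = -7/23;  a_4 = 4;  x_5 = (x_4 − 4)/11 = -9/23
  x_5 = -9/23;  a_5 = 2;  x_6 = (x_5 − 2)/11 = -5/23
Digits: (2, 9, 3, 3, 4, 2).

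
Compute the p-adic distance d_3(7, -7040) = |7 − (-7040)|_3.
d_3(7, -7040) = 1/243

Step 1 — x − y = 7 − (-7040) = 7047. Step 2 — v_3(7047) = 5 (factor: 7047 = (3^5 · 29); the sign does not affect v_p). Step 3 — |x − y|_3 = 3^{-5} = 1/243.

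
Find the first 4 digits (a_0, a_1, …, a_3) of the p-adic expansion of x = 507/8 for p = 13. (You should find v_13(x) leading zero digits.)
(a_0, …, a_3) = (0, 0, 2, 8)

v_13(507/8) = 2, so a_0 = ... = a_1 = 0. Factor out: x = 13^2 · u with u = 3/8 a unit in ℤ_13. Expand u iteratively via a_{v+i} = u_i mod 13, u_{i+1} = (u_i − a_{v+i})/13:
  u_0 = 3/8;  a_2 = 2;  u_1 = (u_0 − 2)/13 = -1/8
  u_1 = -1/8;  a_3 = 8;  u_2 = (u_1 − 8)/13 = -5/8
Digits: (0, 0, 2, 8).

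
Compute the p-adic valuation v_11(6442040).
v_11(6442040) = 5

v_11(n) is the largest exponent k such that 11^k divides n. Factor out: 6442040 = 11^5 · 40. (Sign doesn't affect v_p.) So v_11(6442040) = 5.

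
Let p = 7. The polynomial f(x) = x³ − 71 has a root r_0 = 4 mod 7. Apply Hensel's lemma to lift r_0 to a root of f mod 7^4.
r_3 = 1957 (mod 2401)

Hensel: r_{i+1} = r_i − f(r_i)/f′(r_i) mod 7^{i+2}, where f′(x) = 3x². Iterate:
  r_0 = 4 (mod 7)
  r_1 = 46 (mod 49)
  r_2 = 242 (mod 343)
  r_3 = 1957 (mod 2401)
Final: r = 1957 with f(r) ≡ 0 mod 7^4.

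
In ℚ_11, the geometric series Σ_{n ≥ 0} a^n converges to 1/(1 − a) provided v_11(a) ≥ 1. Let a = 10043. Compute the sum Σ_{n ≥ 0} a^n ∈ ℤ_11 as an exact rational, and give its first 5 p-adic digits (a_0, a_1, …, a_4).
Σ a^n = 1/(1 − a) = -1/10042;  first 5 digits = (1, 0, 6, 7, 3)

v_11(a) = 2 ≥ 1, so the series converges in ℤ_11 to 1/(1 − a) = 1/(1 − 10043) = -1/10042. Expand this rational in ℤ_11: compute digits iteratively via d_i = x_i mod 11, x_{i+1} = (x_i − d_i)/11. The first 5 digits are (1, 0, 6, 7, 3).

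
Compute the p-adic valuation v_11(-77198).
v_11(-77198) = 3

v_11(n) is the largest exponent k such that 11^k divides n. Factor out: -77198 = -11^3 · 58. (Sign doesn't affect v_p.) So v_11(-77198) = 3.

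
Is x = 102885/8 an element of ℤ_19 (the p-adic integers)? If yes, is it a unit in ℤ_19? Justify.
x ∈ ℤ_19 but not a unit; v_19(x) = 3 > 0

ℤ_19 = {x ∈ ℚ_19 : v_19(x) ≥ 0} and ℤ_19^× = {x ∈ ℤ_19 : v_19(x) = 0}. Here v_19(102885/8) = v_19(num) − v_19(den) = 3; compare against these criteria.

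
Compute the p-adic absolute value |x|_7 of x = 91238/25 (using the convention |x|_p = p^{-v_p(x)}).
|91238/25|_7 = 1/2401

Step 1 — compute v_7(x) by factoring powers of 7 out of the numerator and denominator: v_7(91238/25) = 4. Step 2 — apply |x|_p = p^{-v_p(x)} = 7^{-4} = 1/2401.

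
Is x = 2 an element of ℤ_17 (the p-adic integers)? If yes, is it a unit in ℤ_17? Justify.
x ∈ ℤ_17^× (unit); v_17(x) = 0

ℤ_17 = {x ∈ ℚ_17 : v_17(x) ≥ 0} and ℤ_17^× = {x ∈ ℤ_17 : v_17(x) = 0}. Here v_17(2) = v_17(num) − v_17(den) = 0; compare against these criteria.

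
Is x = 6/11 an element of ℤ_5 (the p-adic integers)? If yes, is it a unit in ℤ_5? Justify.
x ∈ ℤ_5^× (unit); v_5(x) = 0

ℤ_5 = {x ∈ ℚ_5 : v_5(x) ≥ 0} and ℤ_5^× = {x ∈ ℤ_5 : v_5(x) = 0}. Here v_5(6/11) = v_5(num) − v_5(den) = 0; compare against these criteria.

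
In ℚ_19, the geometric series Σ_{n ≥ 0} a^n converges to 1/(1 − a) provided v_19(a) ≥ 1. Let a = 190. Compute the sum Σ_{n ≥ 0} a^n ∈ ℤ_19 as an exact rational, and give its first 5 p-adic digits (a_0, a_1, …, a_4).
Σ a^n = 1/(1 − a) = -1/189;  first 5 digits = (1, 10, 5, 17, 1)

v_19(a) = 1 ≥ 1, so the series converges in ℤ_19 to 1/(1 − a) = 1/(1 − 190) = -1/189. Expand this rational in ℤ_19: compute digits iteratively via d_i = x_i mod 19, x_{i+1} = (x_i − d_i)/19. The first 5 digits are (1, 10, 5, 17, 1).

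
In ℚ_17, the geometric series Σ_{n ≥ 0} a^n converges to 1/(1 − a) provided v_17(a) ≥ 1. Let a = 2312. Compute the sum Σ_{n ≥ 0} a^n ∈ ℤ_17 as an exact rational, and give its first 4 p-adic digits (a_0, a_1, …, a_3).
Σ a^n = 1/(1 − a) = -1/2311;  first 4 digits = (1, 0, 8, 0)

v_17(a) = 2 ≥ 1, so the series converges in ℤ_17 to 1/(1 − a) = 1/(1 − 2312) = -1/2311. Expand this rational in ℤ_17: compute digits iteratively via d_i = x_i mod 17, x_{i+1} = (x_i − d_i)/17. The first 4 digits are (1, 0, 8, 0).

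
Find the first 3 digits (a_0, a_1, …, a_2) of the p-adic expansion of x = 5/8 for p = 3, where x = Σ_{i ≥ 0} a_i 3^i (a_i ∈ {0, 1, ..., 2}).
(a_0, …, a_2) = (1, 1, 0)

v_3(5/8) = 0 (numerator and denominator both coprime to 3), so x ∈ ℤ_3^×. Compute digits iteratively via a_i = x_i mod 3, x_{i+1} = (x_i − a_i)/3, with x_0 = x:
  x_0 = 5/8;  a_0 = 1;  x_1 = (x_0 − 1)/3 = -1/8
  x_1 = -1/8;  a_1 = 1;  x_2 = (x_1 − 1)/3 = -3/8
  x_2 = -3/8;  a_2 = 0;  x_3 = (x_2 − 0)/3 = -1/8
Digits: (1, 1, 0).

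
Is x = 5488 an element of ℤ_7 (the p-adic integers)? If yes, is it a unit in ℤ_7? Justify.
x ∈ ℤ_7 but not a unit; v_7(x) = 3 > 0

ℤ_7 = {x ∈ ℚ_7 : v_7(x) ≥ 0} and ℤ_7^× = {x ∈ ℤ_7 : v_7(x) = 0}. Here v_7(5488) = v_7(num) − v_7(den) = 3; compare against these criteria.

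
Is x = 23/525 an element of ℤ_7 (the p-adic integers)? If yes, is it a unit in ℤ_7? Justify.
x ∉ ℤ_7 (v_7(x) = -1 < 0)

ℤ_7 = {x ∈ ℚ_7 : v_7(x) ≥ 0} and ℤ_7^× = {x ∈ ℤ_7 : v_7(x) = 0}. Here v_7(23/525) = v_7(num) − v_7(den) = -1; compare against these criteria.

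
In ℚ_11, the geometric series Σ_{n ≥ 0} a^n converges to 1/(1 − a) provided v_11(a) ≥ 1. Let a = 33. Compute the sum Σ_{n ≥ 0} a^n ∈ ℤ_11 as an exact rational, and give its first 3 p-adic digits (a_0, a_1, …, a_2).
Σ a^n = 1/(1 − a) = -1/32;  first 3 digits = (1, 3, 9)

v_11(a) = 1 ≥ 1, so the series converges in ℤ_11 to 1/(1 − a) = 1/(1 − 33) = -1/32. Expand this rational in ℤ_11: compute digits iteratively via d_i = x_i mod 11, x_{i+1} = (x_i − d_i)/11. The first 3 digits are (1, 3, 9).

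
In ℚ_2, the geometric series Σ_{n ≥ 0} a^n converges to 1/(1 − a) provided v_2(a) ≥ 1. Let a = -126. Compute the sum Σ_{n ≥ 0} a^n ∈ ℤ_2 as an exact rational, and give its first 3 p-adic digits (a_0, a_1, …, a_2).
Σ a^n = 1/(1 − a) = 1/127;  first 3 digits = (1, 1, 1)

v_2(a) = 1 ≥ 1, so the series converges in ℤ_2 to 1/(1 − a) = 1/(1 − (-126)) = 1/127. Expand this rational in ℤ_2: compute digits iteratively via d_i = x_i mod 2, x_{i+1} = (x_i − d_i)/2. The first 3 digits are (1, 1, 1).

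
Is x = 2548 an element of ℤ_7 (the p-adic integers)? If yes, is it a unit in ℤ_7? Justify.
x ∈ ℤ_7 but not a unit; v_7(x) = 2 > 0

ℤ_7 = {x ∈ ℚ_7 : v_7(x) ≥ 0} and ℤ_7^× = {x ∈ ℤ_7 : v_7(x) = 0}. Here v_7(2548) = v_7(num) − v_7(den) = 2; compare against these criteria.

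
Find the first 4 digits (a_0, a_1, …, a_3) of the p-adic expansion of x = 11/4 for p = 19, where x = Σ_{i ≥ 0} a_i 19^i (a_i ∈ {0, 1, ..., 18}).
(a_0, …, a_3) = (17, 4, 14, 4)

v_19(11/4) = 0 (numerator and denominator both coprime to 19), so x ∈ ℤ_19^×. Compute digits iteratively via a_i = x_i mod 19, x_{i+1} = (x_i − a_i)/19, with x_0 = x:
  x_0 = 11/4;  a_0 = 17;  x_1 = (x_0 − 17)/19 = -3/4
  x_1 = -3/4;  a_1 = 4;  x_2 = (x_1 − 4)/19 = -1/4
  x_2 = -1/4;  a_2 = 14;  x_3 = (x_2 − 14)/19 = -3/4
  x_3 = -3/4;  a_3 = 4;  x_4 = (x_3 − 4)/19 = -1/4
Digits: (17, 4, 14, 4).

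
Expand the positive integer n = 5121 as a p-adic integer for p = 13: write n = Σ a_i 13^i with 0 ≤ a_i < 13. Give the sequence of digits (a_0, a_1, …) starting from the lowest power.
(a_0, a_1, …) = (12, 3, 4, 2)

Repeated division by 13 gives the digits low-to-high: 5121 = 12 + 3·13^1 + 4·13^2 + 2·13^3. Digit sequence: (12, 3, 4, 2).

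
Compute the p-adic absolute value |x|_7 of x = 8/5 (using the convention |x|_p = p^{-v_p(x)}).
|8/5|_7 = 1

Step 1 — compute v_7(x) by factoring powers of 7 out of the numerator and denominator: v_7(8/5) = 0. Step 2 — apply |x|_p = p^{-v_p(x)} = 7^{0} = 1.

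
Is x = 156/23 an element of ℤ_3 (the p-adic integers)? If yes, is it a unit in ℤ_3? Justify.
x ∈ ℤ_3 but not a unit; v_3(x) = 1 > 0

ℤ_3 = {x ∈ ℚ_3 : v_3(x) ≥ 0} and ℤ_3^× = {x ∈ ℤ_3 : v_3(x) = 0}. Here v_3(156/23) = v_3(num) − v_3(den) = 1; compare against these criteria.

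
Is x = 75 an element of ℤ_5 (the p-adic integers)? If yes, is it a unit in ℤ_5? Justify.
x ∈ ℤ_5 but not a unit; v_5(x) = 2 > 0

ℤ_5 = {x ∈ ℚ_5 : v_5(x) ≥ 0} and ℤ_5^× = {x ∈ ℤ_5 : v_5(x) = 0}. Here v_5(75) = v_5(num) − v_5(den) = 2; compare against these criteria.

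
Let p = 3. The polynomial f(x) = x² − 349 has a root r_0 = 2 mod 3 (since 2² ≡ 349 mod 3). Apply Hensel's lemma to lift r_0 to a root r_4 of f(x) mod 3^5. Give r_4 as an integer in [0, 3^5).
r_4 = 86 (mod 243)

Hensel's recurrence: r_{i+1} = r_i − f(r_i)·(f′(r_i))^{-1} mod 3^{i+2}, with f′(x) = 2x. Iterate:
  r_0 = 2 (mod 3)
  r_1 = 5 (mod 9)
  r_2 = 5 (mod 27)
  r_3 = 5 (mod 81)
  r_4 = 86 (mod 243)
Final: r_4 = 86, and one checks f(r_4) ≡ 0 mod 3^5.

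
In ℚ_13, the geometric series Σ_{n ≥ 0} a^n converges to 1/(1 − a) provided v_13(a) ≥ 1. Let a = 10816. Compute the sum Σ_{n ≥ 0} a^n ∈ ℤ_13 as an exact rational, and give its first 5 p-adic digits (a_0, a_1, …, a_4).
Σ a^n = 1/(1 − a) = -1/10815;  first 5 digits = (1, 0, 12, 4, 1)

v_13(a) = 2 ≥ 1, so the series converges in ℤ_13 to 1/(1 − a) = 1/(1 − 10816) = -1/10815. Expand this rational in ℤ_13: compute digits iteratively via d_i = x_i mod 13, x_{i+1} = (x_i − d_i)/13. The first 5 digits are (1, 0, 12, 4, 1).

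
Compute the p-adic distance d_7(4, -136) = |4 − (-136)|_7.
d_7(4, -136) = 1/7

Step 1 — x − y = 4 − (-136) = 140. Step 2 — v_7(140) = 1 (factor: 140 = (7^1 · 20); the sign does not affect v_p). Step 3 — |x − y|_7 = 7^{-1} = 1/7.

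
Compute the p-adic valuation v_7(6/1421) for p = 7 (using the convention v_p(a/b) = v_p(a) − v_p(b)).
v_7(6/1421) = -2

Factor powers of 7 from the numerator and denominator of the reduced fraction: 6 = 7^0 · 6 and 1421 = 7^2 · 29. Apply v_p(a/b) = v_p(a) − v_p(b): v_7(6/1421) = 0 − 2 = -2.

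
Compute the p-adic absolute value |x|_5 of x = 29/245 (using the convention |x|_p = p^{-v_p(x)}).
|29/245|_5 = 5

Step 1 — compute v_5(x) by factoring powers of 5 out of the numerator and denominator: v_5(29/245) = -1. Step 2 — apply |x|_p = p^{-v_p(x)} = 5^{1} = 5.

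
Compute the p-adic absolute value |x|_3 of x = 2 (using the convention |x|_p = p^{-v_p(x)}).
|2|_3 = 1

Step 1 — compute v_3(x) by factoring powers of 3 out of the numerator and denominator: v_3(2) = 0. Step 2 — apply |x|_p = p^{-v_p(x)} = 3^{0} = 1.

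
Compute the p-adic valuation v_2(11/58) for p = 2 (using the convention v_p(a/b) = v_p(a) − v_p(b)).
v_2(11/58) = -1

Factor powers of 2 from the numerator and denominator of the reduced fraction: 11 = 2^0 · 11 and 58 = 2^1 · 29. Apply v_p(a/b) = v_p(a) − v_p(b): v_2(11/58) = 0 − 1 = -1.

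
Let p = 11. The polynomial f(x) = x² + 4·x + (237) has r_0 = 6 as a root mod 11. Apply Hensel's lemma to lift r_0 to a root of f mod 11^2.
r_1 = 116 (mod 121)

Hensel: r_{i+1} = r_i − f(r_i)·(f′(r_i))^{-1} mod 11^{i+2}, f′(x) = 2x + 4. Iterate:
  r_0 = 6 (mod 11)
  r_1 = 116 (mod 121)
Final: r = 116 satisfies f(r) ≡ 0 mod 11^2.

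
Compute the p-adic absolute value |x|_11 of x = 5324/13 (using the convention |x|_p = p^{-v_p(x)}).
|5324/13|_11 = 1/1331

Step 1 — compute v_11(x) by factoring powers of 11 out of the numerator and denominator: v_11(5324/13) = 3. Step 2 — apply |x|_p = p^{-v_p(x)} = 11^{-3} = 1/1331.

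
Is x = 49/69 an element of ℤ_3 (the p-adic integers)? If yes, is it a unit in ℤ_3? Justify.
x ∉ ℤ_3 (v_3(x) = -1 < 0)

ℤ_3 = {x ∈ ℚ_3 : v_3(x) ≥ 0} and ℤ_3^× = {x ∈ ℤ_3 : v_3(x) = 0}. Here v_3(49/69) = v_3(num) − v_3(den) = -1; compare against these criteria.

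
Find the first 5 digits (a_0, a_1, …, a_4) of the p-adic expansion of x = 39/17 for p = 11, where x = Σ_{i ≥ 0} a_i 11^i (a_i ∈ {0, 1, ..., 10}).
(a_0, …, a_4) = (1, 4, 10, 1, 5)

v_11(39/17) = 0 (numerator and denominator both coprime to 11), so x ∈ ℤ_11^×. Compute digits iteratively via a_i = x_i mod 11, x_{i+1} = (x_i − a_i)/11, with x_0 = x:
  x_0 = 39/17;  a_0 = 1;  x_1 = (x_0 − 1)/11 = 2/17
  x_1 = 2/17;  a_1 = 4;  x_2 = (x_1 − 4)/11 = -6/17
  x_2 = -6/17;  a_2 = 10;  x_3 = (x_2 − 10)/11 = -16/17
  x_3 = -16/17;  a_3 = 1;  x_4 = (x_3 − 1)/11 = -3/17
  x_4 = -3/17;  a_4 = 5;  x_5 = (x_4 − 5)/11 = -8/17
Digits: (1, 4, 10, 1, 5).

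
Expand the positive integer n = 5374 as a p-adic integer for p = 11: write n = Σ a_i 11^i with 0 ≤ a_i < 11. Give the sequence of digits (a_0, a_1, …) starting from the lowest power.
(a_0, a_1, …) = (6, 4, 0, 4)

Repeated division by 11 gives the digits low-to-high: 5374 = 6 + 4·11^1 + 4·11^3. Digit sequence: (6, 4, 0, 4).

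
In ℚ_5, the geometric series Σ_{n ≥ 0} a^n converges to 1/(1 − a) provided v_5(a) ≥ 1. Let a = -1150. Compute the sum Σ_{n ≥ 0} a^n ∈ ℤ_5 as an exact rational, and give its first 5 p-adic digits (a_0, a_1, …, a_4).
Σ a^n = 1/(1 − a) = 1/1151;  first 5 digits = (1, 0, 4, 0, 4)

v_5(a) = 2 ≥ 1, so the series converges in ℤ_5 to 1/(1 − a) = 1/(1 − (-1150)) = 1/1151. Expand this rational in ℤ_5: compute digits iteratively via d_i = x_i mod 5, x_{i+1} = (x_i − d_i)/5. The first 5 digits are (1, 0, 4, 0, 4).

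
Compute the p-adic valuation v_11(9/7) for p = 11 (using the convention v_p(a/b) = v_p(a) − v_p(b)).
v_11(9/7) = 0

Factor powers of 11 from the numerator and denominator of the reduced fraction: 9 = 11^0 · 9 and 7 = 11^0 · 7. Apply v_p(a/b) = v_p(a) − v_p(b): v_11(9/7) = 0 − 0 = 0.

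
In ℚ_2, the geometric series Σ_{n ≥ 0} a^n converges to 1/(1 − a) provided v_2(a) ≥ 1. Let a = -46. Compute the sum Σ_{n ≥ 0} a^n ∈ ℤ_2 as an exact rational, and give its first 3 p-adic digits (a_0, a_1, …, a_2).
Σ a^n = 1/(1 − a) = 1/47;  first 3 digits = (1, 1, 1)

v_2(a) = 1 ≥ 1, so the series converges in ℤ_2 to 1/(1 − a) = 1/(1 − (-46)) = 1/47. Expand this rational in ℤ_2: compute digits iteratively via d_i = x_i mod 2, x_{i+1} = (x_i − d_i)/2. The first 3 digits are (1, 1, 1).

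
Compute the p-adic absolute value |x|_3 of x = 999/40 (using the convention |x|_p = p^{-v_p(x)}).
|999/40|_3 = 1/27

Step 1 — compute v_3(x) by factoring powers of 3 out of the numerator and denominator: v_3(999/40) = 3. Step 2 — apply |x|_p = p^{-v_p(x)} = 3^{-3} = 1/27.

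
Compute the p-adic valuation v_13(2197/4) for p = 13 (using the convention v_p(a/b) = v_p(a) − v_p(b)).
v_13(2197/4) = 3

Factor powers of 13 from the numerator and denominator of the reduced fraction: 2197 = 13^3 · 1 and 4 = 13^0 · 4. Apply v_p(a/b) = v_p(a) − v_p(b): v_13(2197/4) = 3 − 0 = 3.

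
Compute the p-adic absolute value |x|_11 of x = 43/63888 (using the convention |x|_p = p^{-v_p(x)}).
|43/63888|_11 = 1331

Step 1 — compute v_11(x) by factoring powers of 11 out of the numerator and denominator: v_11(43/63888) = -3. Step 2 — apply |x|_p = p^{-v_p(x)} = 11^{3} = 1331.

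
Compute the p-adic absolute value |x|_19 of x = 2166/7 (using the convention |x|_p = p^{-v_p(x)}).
|2166/7|_19 = 1/361

Step 1 — compute v_19(x) by factoring powers of 19 out of the numerator and denominator: v_19(2166/7) = 2. Step 2 — apply |x|_p = p^{-v_p(x)} = 19^{-2} = 1/361.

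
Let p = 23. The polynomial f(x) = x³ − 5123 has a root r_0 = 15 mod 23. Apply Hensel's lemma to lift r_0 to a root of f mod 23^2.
r_1 = 498 (mod 529)

Hensel: r_{i+1} = r_i − f(r_i)/f′(r_i) mod 23^{i+2}, where f′(x) = 3x². Iterate:
  r_0 = 15 (mod 23)
  r_1 = 498 (mod 529)
Final: r = 498 with f(r) ≡ 0 mod 23^2.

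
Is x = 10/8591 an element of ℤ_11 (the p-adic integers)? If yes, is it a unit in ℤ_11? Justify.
x ∉ ℤ_11 (v_11(x) = -2 < 0)

ℤ_11 = {x ∈ ℚ_11 : v_11(x) ≥ 0} and ℤ_11^× = {x ∈ ℤ_11 : v_11(x) = 0}. Here v_11(10/8591) = v_11(num) − v_11(den) = -2; compare against these criteria.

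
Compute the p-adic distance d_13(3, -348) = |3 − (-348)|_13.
d_13(3, -348) = 1/13

Step 1 — x − y = 3 − (-348) = 351. Step 2 — v_13(351) = 1 (factor: 351 = (13^1 · 27); the sign does not affect v_p). Step 3 — |x − y|_13 = 13^{-1} = 1/13.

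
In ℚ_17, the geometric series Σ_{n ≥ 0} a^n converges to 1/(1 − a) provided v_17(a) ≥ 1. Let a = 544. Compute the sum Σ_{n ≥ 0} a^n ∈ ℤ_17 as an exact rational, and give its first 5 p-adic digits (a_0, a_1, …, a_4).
Σ a^n = 1/(1 − a) = -1/543;  first 5 digits = (1, 15, 5, 1, 9)

v_17(a) = 1 ≥ 1, so the series converges in ℤ_17 to 1/(1 − a) = 1/(1 − 544) = -1/543. Expand this rational in ℤ_17: compute digits iteratively via d_i = x_i mod 17, x_{i+1} = (x_i − d_i)/17. The first 5 digits are (1, 15, 5, 1, 9).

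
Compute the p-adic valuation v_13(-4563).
v_13(-4563) = 2

v_13(n) is the largest exponent k such that 13^k divides n. Factor out: -4563 = -13^2 · 27. (Sign doesn't affect v_p.) So v_13(-4563) = 2.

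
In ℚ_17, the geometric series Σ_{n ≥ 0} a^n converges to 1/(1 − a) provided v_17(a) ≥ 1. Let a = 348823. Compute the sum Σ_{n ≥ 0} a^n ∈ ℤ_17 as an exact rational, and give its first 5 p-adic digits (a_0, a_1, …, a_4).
Σ a^n = 1/(1 − a) = -1/348822;  first 5 digits = (1, 0, 0, 3, 4)

v_17(a) = 3 ≥ 1, so the series converges in ℤ_17 to 1/(1 − a) = 1/(1 − 348823) = -1/348822. Expand this rational in ℤ_17: compute digits iteratively via d_i = x_i mod 17, x_{i+1} = (x_i − d_i)/17. The first 5 digits are (1, 0, 0, 3, 4).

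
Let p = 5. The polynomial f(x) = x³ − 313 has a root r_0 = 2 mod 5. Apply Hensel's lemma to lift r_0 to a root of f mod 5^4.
r_3 = 592 (mod 625)

Hensel: r_{i+1} = r_i − f(r_i)/f′(r_i) mod 5^{i+2}, where f′(x) = 3x². Iterate:
  r_0 = 2 (mod 5)
  r_1 = 17 (mod 25)
  r_2 = 92 (mod 125)
  r_3 = 592 (mod 625)
Final: r = 592 with f(r) ≡ 0 mod 5^4.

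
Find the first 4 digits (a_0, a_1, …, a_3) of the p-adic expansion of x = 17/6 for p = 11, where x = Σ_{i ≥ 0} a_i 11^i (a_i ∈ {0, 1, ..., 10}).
(a_0, …, a_3) = (1, 2, 9, 1)

v_11(17/6) = 0 (numerator and denominator both coprime to 11), so x ∈ ℤ_11^×. Compute digits iteratively via a_i = x_i mod 11, x_{i+1} = (x_i − a_i)/11, with x_0 = x:
  x_0 = 17/6;  a_0 = 1;  x_1 = (x_0 − 1)/11 = 1/6
  x_1 = 1/6;  a_1 = 2;  x_2 = (x_1 − 2)/11 = -1/6
  x_2 = -1/6;  a_2 = 9;  x_3 = (x_2 − 9)/11 = -5/6
  x_3 = -5/6;  a_3 = 1;  x_4 = (x_3 − 1)/11 = -1/6
Digits: (1, 2, 9, 1).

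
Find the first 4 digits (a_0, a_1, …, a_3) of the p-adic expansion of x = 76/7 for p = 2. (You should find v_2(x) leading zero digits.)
(a_0, …, a_3) = (0, 0, 1, 0)

v_2(76/7) = 2, so a_0 = ... = a_1 = 0. Factor out: x = 2^2 · u with u = 19/7 a unit in ℤ_2. Expand u iteratively via a_{v+i} = u_i mod 2, u_{i+1} = (u_i − a_{v+i})/2:
  u_0 = 19/7;  a_2 = 1;  u_1 = (u_0 − 1)/2 = 6/7
  u_1 = 6/7;  a_3 = 0;  u_2 = (u_1 − 0)/2 = 3/7
Digits: (0, 0, 1, 0).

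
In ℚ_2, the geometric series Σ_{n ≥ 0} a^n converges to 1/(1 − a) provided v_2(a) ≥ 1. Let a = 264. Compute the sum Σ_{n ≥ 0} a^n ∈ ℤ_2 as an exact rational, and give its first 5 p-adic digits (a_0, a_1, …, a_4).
Σ a^n = 1/(1 − a) = -1/263;  first 5 digits = (1, 0, 0, 1, 0)

v_2(a) = 3 ≥ 1, so the series converges in ℤ_2 to 1/(1 − a) = 1/(1 − 264) = -1/263. Expand this rational in ℤ_2: compute digits iteratively via d_i = x_i mod 2, x_{i+1} = (x_i − d_i)/2. The first 5 digits are (1, 0, 0, 1, 0).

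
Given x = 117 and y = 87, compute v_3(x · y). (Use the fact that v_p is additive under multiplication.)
v_3(10179) = 3

v_p(x) = 2 (factor: 117 = 3^2 · 13); v_p(y) = 1 (factor: 87 = 3^1 · 29). Additivity: v_p(xy) = v_p(x) + v_p(y) = 2 + 1 = 3. (Direct check: xy = 10179 = 3^3 · (377).)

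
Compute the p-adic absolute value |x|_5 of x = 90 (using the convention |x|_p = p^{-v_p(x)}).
|90|_5 = 1/5

Step 1 — compute v_5(x) by factoring powers of 5 out of the numerator and denominator: v_5(90) = 1. Step 2 — apply |x|_p = p^{-v_p(x)} = 5^{-1} = 1/5.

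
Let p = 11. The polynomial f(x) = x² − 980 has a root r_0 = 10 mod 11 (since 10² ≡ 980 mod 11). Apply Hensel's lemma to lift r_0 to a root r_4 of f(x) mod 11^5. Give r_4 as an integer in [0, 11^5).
r_4 = 68903 (mod 161051)

Hensel's recurrence: r_{i+1} = r_i − f(r_i)·(f′(r_i))^{-1} mod 11^{i+2}, with f′(x) = 2x. Iterate:
  r_0 = 10 (mod 11)
  r_1 = 54 (mod 121)
  r_2 = 1022 (mod 1331)
  r_3 = 10339 (mod 14641)
  r_4 = 68903 (mod 161051)
Final: r_4 = 68903, and one checks f(r_4) ≡ 0 mod 11^5.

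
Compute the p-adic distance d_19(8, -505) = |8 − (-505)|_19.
d_19(8, -505) = 1/19

Step 1 — x − y = 8 − (-505) = 513. Step 2 — v_19(513) = 1 (factor: 513 = (19^1 · 27); the sign does not affect v_p). Step 3 — |x − y|_19 = 19^{-1} = 1/19.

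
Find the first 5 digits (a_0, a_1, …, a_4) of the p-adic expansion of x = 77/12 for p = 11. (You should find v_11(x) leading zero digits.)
(a_0, …, a_4) = (0, 7, 4, 6, 4)

v_11(77/12) = 1, so a_0 = ... = a_0 = 0. Factor out: x = 11^1 · u with u = 7/12 a unit in ℤ_11. Expand u iteratively via a_{v+i} = u_i mod 11, u_{i+1} = (u_i − a_{v+i})/11:
  u_0 = 7/12;  a_1 = 7;  u_1 = (u_0 − 7)/11 = -7/12
  u_1 = -7/12;  a_2 = 4;  u_2 = (u_1 − 4)/11 = -5/12
  u_2 = -5/12;  a_3 = 6;  u_3 = (u_2 − 6)/11 = -7/12
  u_3 = -7/12;  a_4 = 4;  u_4 = (u_3 − 4)/11 = -5/12
Digits: (0, 7, 4, 6, 4).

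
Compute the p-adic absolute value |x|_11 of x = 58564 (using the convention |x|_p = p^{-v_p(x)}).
|58564|_11 = 1/14641

Step 1 — compute v_11(x) by factoring powers of 11 out of the numerator and denominator: v_11(58564) = 4. Step 2 — apply |x|_p = p^{-v_p(x)} = 11^{-4} = 1/14641.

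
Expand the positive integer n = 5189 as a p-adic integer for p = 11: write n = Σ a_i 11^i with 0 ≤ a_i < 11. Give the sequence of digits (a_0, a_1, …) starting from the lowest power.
(a_0, a_1, …) = (8, 9, 9, 3)

Repeated division by 11 gives the digits low-to-high: 5189 = 8 + 9·11^1 + 9·11^2 + 3·11^3. Digit sequence: (8, 9, 9, 3).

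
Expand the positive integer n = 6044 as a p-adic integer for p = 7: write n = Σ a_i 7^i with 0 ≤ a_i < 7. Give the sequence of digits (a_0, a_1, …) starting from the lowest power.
(a_0, a_1, …) = (3, 2, 4, 3, 2)

Repeated division by 7 gives the digits low-to-high: 6044 = 3 + 2·7^1 + 4·7^2 + 3·7^3 + 2·7^4. Digit sequence: (3, 2, 4, 3, 2).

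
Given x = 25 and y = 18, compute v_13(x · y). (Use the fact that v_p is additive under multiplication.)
v_13(450) = 0

v_p(x) = 0 (factor: 25 = 13^0 · 25); v_p(y) = 0 (factor: 18 = 13^0 · 18). Additivity: v_p(xy) = v_p(x) + v_p(y) = 0 + 0 = 0. (Direct check: xy = 450 = 13^0 · (450).)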